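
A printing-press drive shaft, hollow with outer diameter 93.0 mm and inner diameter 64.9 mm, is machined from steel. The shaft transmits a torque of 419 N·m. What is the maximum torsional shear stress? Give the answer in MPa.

3.48 MPa

J = π(d_o⁴ − d_i⁴)/32 = π(0.0930⁴ − 0.0649⁴)/32 = 5.602×10^-6 m⁴.
τ_max = T·r/J = 419.0 × 0.0465 / 5.602×10^-6 = 3.478×10^6 Pa.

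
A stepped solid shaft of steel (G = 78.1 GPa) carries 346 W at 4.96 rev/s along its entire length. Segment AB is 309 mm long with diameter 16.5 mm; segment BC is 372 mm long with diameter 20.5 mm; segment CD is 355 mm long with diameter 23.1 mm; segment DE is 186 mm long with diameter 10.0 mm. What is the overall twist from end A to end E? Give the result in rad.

ω = 2π·4.96 = 31.16 rad/s, so T = P/ω = 346 / 31.16 = 11.10 N·m.
J_AB = π(0.0165)⁴/32 = 7.28×10^-9 m⁴; J_BC = π(0.0205)⁴/32 = 1.73×10^-8 m⁴; J_CD = π(0.0231)⁴/32 = 2.80×10^-8 m⁴; J_DE = π(0.0100)⁴/32 = 9.82×10^-10 m⁴.
θ = (T/G)·Σ L_i/J_i = (11.10/78.1×10⁹)·(0.309/7.28×10^-9 + 0.372/1.73×10^-8 + 0.355/2.80×10^-8 + 0.186/9.82×10^-10) = 0.03782 rad.

0.0378 rad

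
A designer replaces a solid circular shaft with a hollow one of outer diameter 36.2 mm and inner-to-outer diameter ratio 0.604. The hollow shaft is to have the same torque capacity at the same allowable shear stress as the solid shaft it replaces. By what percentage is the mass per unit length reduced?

Equal τ_max and T ⇒ the solid shaft needs d_s³ = d_o³(1−k⁴), so d_s = 36.2·(1−0.604⁴)^(1/3) = 34.52 mm.
Area ratio A_h/A_s = d_o²(1−k²)/d_s² = (1−k²)/(1−k⁴)^(2/3) = 0.6986.
Mass saving = 1 − 0.6986 = 30.1 %.

30.1 %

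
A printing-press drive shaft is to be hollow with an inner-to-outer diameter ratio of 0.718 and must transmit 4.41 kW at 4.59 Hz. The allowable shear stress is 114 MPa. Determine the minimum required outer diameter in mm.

ω = 2π·4.59 = 28.84 rad/s, so T = P/ω = 4.41×10³ / 28.84 = 152.9 N·m.
For a hollow shaft with d_i/d_o = 0.718: τ_max = 16T/(π d_o³ (1−k⁴)), so d_o = [16T/(π τ_allow (1−k⁴))]^(1/3) = [16·152.9/(π·1.14×10^8·0.7342)]^(1/3) = 0.02103 m.

21.0 mm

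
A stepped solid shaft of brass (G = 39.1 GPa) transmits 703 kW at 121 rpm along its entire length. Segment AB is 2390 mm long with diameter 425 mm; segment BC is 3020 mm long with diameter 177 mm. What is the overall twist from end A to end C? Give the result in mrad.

ω = 2π·121/60 = 12.67 rad/s, so T = P/ω = 703×10³ / 12.67 = 55480 N·m.
J_AB = π(0.425)⁴/32 = 3.20×10^-3 m⁴; J_BC = π(0.177)⁴/32 = 9.64×10^-5 m⁴.
θ = (T/G)·Σ L_i/J_i = (55480/39.1×10⁹)·(2.39/3.20×10^-3 + 3.02/9.64×10^-5) = 0.04553 rad.

45.5 mrad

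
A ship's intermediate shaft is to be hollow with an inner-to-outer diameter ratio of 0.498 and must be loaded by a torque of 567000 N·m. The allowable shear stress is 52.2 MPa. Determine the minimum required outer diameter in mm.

For a hollow shaft with d_i/d_o = 0.498: τ_max = 16T/(π d_o³ (1−k⁴)), so d_o = [16T/(π τ_allow (1−k⁴))]^(1/3) = [16·567000/(π·5.22×10^7·0.9385)]^(1/3) = 0.3892 m.

389 mm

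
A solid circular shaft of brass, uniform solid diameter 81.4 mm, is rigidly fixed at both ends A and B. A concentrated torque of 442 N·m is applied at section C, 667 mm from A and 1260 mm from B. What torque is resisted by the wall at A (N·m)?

With uniform GJ and both ends fixed, compatibility θ_AC = θ_CB gives T_A·a = T_B·b, together with T_A + T_B = T₀.
T_A = T₀·b/(a+b) = 442.0·1260/1927 = 289.0 N·m; T_B = 153.0 N·m.

289 N·m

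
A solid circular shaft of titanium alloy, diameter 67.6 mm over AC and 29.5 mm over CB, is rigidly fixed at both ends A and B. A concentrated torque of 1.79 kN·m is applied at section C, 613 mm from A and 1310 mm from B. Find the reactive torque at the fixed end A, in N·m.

1760 N·m

Compatibility: T_A·a/J_AC = T_B·b/J_CB with T_A + T_B = T₀.
J_AC = 2.05×10^-6 m⁴, J_CB = 7.44×10^-8 m⁴, so T_A = T₀·(J_AC/a)/((J_AC/a)+(J_CB/b)) = 1760 N·m, T_B = 29.87 N·m.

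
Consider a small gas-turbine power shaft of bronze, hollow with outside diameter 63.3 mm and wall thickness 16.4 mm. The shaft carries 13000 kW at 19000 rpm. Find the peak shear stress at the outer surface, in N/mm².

ω = 2π·19000/60 = 1990 rad/s, so T = P/ω = 13000×10³ / 1990 = 6534 N·m.
J = π(d_o⁴ − d_i⁴)/32 = π(0.0633⁴ − 0.0305⁴)/32 = 1.491×10^-6 m⁴.
τ_max = T·r/J = 6534 × 0.0316 / 1.491×10^-6 = 1.387×10^8 Pa.

139 N/mm²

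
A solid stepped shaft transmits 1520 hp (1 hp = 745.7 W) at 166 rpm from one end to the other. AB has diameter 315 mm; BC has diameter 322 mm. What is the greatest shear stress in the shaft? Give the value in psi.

1540 psi

ω = 2π·166/60 = 17.38 rad/s, so T = P/ω = 1520×745.7 / 17.38 = 65200 N·m.
Under the same torque, τ_max = 16T/(πd³) is largest where d is smallest — segment AB (d = 315 mm).
τ_max = 16·65200/(π·(0.315)³) = 1.062×10^7 Pa.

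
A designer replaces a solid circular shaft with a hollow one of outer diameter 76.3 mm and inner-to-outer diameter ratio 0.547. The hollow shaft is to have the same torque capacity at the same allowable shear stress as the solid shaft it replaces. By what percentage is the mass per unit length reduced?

Equal τ_max and T ⇒ the solid shaft needs d_s³ = d_o³(1−k⁴), so d_s = 76.3·(1−0.547⁴)^(1/3) = 73.95 mm.
Area ratio A_h/A_s = d_o²(1−k²)/d_s² = (1−k²)/(1−k⁴)^(2/3) = 0.7460.
Mass saving = 1 − 0.7460 = 25.4 %.

25.4 %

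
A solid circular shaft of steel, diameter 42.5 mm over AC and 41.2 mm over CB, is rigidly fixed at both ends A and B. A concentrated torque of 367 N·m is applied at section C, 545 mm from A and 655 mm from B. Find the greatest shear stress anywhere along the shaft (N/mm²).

Compatibility: T_A·a/J_AC = T_B·b/J_CB with T_A + T_B = T₀.
J_AC = 3.20×10^-7 m⁴, J_CB = 2.83×10^-7 m⁴, so T_A = T₀·(J_AC/a)/((J_AC/a)+(J_CB/b)) = 211.5 N·m, T_B = 155.5 N·m.
τ in each portion: τ_AC = 1.40×10^7 Pa, τ_CB = 1.13×10^7 Pa; maximum is in AC.
τ_max = T_AC·r/J = 211.5·0.0213/3.20×10^-7 = 1.403×10^7 Pa.

14.0 N/mm²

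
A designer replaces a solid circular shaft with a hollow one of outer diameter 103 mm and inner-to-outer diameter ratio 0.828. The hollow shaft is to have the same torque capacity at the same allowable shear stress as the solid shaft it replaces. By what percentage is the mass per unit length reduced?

Equal τ_max and T ⇒ the solid shaft needs d_s³ = d_o³(1−k⁴), so d_s = 103·(1−0.828⁴)^(1/3) = 83.35 mm.
Area ratio A_h/A_s = d_o²(1−k²)/d_s² = (1−k²)/(1−k⁴)^(2/3) = 0.4801.
Mass saving = 1 − 0.4801 = 52.0 %.

52.0 %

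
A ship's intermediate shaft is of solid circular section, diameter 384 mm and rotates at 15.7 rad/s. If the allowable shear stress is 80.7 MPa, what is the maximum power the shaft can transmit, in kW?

J = πd⁴/32 = π(0.384)⁴/32 = 2.135×10^-3 m⁴.
T_max = τ_allow·J/r = 8.07×10^7 × 2.135×10^-3 / 0.192 = 897200 N·m.
ω = 15.7 rad/s, so P_max = T_max·ω = 1.409×10^7 W.

14100 kW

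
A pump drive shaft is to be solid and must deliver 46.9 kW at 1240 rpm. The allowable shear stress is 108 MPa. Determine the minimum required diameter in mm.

ω = 2π·1240/60 = 129.9 rad/s, so T = P/ω = 46.9×10³ / 129.9 = 361.2 N·m.
For a solid shaft τ_max = 16T/(πd³), so d = (16T/(π τ_allow))^(1/3) = (16·361.2/(π·1.08×10^8))^(1/3) = 0.02573 m.

25.7 mm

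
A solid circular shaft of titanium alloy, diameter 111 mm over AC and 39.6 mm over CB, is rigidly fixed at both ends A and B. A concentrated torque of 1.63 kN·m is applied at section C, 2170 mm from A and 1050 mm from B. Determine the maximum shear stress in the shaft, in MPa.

Compatibility: T_A·a/J_AC = T_B·b/J_CB with T_A + T_B = T₀.
J_AC = 1.49×10^-5 m⁴, J_CB = 2.41×10^-7 m⁴, so T_A = T₀·(J_AC/a)/((J_AC/a)+(J_CB/b)) = 1577 N·m, T_B = 52.80 N·m.
τ in each portion: τ_AC = 5.87×10^6 Pa, τ_CB = 4.33×10^6 Pa; maximum is in AC.
τ_max = T_AC·r/J = 1577·0.0555/1.49×10^-5 = 5.873×10^6 Pa.

5.87 MPa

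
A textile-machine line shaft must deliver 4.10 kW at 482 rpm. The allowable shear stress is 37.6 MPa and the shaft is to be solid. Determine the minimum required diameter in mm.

ω = 2π·482/60 = 50.47 rad/s, so T = P/ω = 4.10×10³ / 50.47 = 81.23 N·m.
For a solid shaft τ_max = 16T/(πd³), so d = (16T/(π τ_allow))^(1/3) = (16·81.23/(π·3.76×10^7))^(1/3) = 0.02224 m.

22.2 mm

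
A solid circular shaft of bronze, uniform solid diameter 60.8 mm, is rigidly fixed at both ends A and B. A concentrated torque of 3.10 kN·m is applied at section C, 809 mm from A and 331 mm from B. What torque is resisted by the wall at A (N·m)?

900 N·m

With uniform GJ and both ends fixed, compatibility θ_AC = θ_CB gives T_A·a = T_B·b, together with T_A + T_B = T₀.
T_A = T₀·b/(a+b) = 3100·331/1140 = 900.1 N·m; T_B = 2200 N·m.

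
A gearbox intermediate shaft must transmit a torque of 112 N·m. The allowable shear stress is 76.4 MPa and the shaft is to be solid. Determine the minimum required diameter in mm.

For a solid shaft τ_max = 16T/(πd³), so d = (16T/(π τ_allow))^(1/3) = (16·112.0/(π·7.64×10^7))^(1/3) = 0.01954 m.

19.5 mm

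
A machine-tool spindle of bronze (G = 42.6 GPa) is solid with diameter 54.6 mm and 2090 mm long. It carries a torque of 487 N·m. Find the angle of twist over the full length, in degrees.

1.57°

J = πd⁴/32 = π(0.0546)⁴/32 = 8.725×10^-7 m⁴.
θ = T·L/(G·J) = 487.0 × 2.09 / (42.6×10⁹ × 8.725×10^-7) = 0.02738 rad.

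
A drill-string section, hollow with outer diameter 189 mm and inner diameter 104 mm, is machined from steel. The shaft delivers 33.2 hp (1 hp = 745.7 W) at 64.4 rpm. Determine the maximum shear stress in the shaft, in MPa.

3.05 MPa

ω = 2π·64.4/60 = 6.744 rad/s, so T = P/ω = 33.2×745.7 / 6.744 = 3671 N·m.
J = π(d_o⁴ − d_i⁴)/32 = π(0.189⁴ − 0.104⁴)/32 = 1.138×10^-4 m⁴.
τ_max = T·r/J = 3671 × 0.0945 / 1.138×10^-4 = 3.049×10^6 Pa.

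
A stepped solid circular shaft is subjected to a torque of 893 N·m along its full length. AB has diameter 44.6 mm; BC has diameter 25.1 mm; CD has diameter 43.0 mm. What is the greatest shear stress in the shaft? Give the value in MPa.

288 MPa

Under the same torque, τ_max = 16T/(πd³) is largest where d is smallest — segment BC (d = 25.1 mm).
τ_max = 16·893.0/(π·(0.0251)³) = 2.876×10^8 Pa.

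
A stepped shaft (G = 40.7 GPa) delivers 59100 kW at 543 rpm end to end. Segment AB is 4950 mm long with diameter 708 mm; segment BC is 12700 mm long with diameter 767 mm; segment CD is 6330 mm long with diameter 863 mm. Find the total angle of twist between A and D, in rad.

0.0176 rad

ω = 2π·543/60 = 56.86 rad/s, so T = P/ω = 59100×10³ / 56.86 = 1.039e6 N·m.
J_AB = π(0.708)⁴/32 = 0.0247 m⁴; J_BC = π(0.767)⁴/32 = 0.0340 m⁴; J_CD = π(0.863)⁴/32 = 0.0545 m⁴.
θ = (T/G)·Σ L_i/J_i = (1.039e6/40.7×10⁹)·(4.95/0.0247 + 12.7/0.0340 + 6.33/0.0545) = 0.01764 rad.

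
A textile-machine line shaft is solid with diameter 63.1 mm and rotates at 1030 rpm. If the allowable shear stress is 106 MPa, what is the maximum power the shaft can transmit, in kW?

J = πd⁴/32 = π(0.0631)⁴/32 = 1.556×10^-6 m⁴.
T_max = τ_allow·J/r = 1.06×10^8 × 1.556×10^-6 / 0.0316 = 5229 N·m.
ω = 2π·1030/60 = 107.9 rad/s, so P_max = T_max·ω = 5.640×10^5 W.

564 kW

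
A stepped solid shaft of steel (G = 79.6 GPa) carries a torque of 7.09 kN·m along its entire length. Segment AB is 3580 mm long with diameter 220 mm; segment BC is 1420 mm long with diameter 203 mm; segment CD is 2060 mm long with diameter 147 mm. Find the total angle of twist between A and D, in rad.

0.00615 rad

J_AB = π(0.220)⁴/32 = 2.30×10^-4 m⁴; J_BC = π(0.203)⁴/32 = 1.67×10^-4 m⁴; J_CD = π(0.147)⁴/32 = 4.58×10^-5 m⁴.
θ = (T/G)·Σ L_i/J_i = (7090/79.6×10⁹)·(3.58/2.30×10^-4 + 1.42/1.67×10^-4 + 2.06/4.58×10^-5) = 6.148×10^-3 rad.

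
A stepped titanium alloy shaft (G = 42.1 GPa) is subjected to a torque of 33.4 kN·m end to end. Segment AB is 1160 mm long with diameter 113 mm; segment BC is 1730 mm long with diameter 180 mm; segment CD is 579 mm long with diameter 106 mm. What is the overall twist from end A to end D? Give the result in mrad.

J_AB = π(0.113)⁴/32 = 1.60×10^-5 m⁴; J_BC = π(0.180)⁴/32 = 1.03×10^-4 m⁴; J_CD = π(0.106)⁴/32 = 1.24×10^-5 m⁴.
θ = (T/G)·Σ L_i/J_i = (33400/42.1×10⁹)·(1.16/1.60×10^-5 + 1.73/1.03×10^-4 + 0.579/1.24×10^-5) = 0.1079 rad.

108 mrad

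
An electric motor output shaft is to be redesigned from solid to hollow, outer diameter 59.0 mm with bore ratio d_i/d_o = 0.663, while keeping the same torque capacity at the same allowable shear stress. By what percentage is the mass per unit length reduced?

Equal τ_max and T ⇒ the solid shaft needs d_s³ = d_o³(1−k⁴), so d_s = 59.0·(1−0.663⁴)^(1/3) = 54.93 mm.
Area ratio A_h/A_s = d_o²(1−k²)/d_s² = (1−k²)/(1−k⁴)^(2/3) = 0.6467.
Mass saving = 1 − 0.6467 = 35.3 %.

35.3 %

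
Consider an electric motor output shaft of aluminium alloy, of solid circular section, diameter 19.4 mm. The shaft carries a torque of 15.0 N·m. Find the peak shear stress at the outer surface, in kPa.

10500 kPa

J = πd⁴/32 = π(0.0194)⁴/32 = 1.391×10^-8 m⁴.
τ_max = T·r/J = 15.00 × 0.00970 / 1.391×10^-8 = 1.046×10^7 Pa.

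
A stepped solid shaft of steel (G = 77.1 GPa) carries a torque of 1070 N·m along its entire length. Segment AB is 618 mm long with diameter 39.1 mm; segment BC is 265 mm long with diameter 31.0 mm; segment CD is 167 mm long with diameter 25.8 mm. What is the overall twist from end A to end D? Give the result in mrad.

J_AB = π(0.0391)⁴/32 = 2.29×10^-7 m⁴; J_BC = π(0.0310)⁴/32 = 9.07×10^-8 m⁴; J_CD = π(0.0258)⁴/32 = 4.35×10^-8 m⁴.
θ = (T/G)·Σ L_i/J_i = (1070/77.1×10⁹)·(0.618/2.29×10^-7 + 0.265/9.07×10^-8 + 0.167/4.35×10^-8) = 0.1312 rad.

131 mrad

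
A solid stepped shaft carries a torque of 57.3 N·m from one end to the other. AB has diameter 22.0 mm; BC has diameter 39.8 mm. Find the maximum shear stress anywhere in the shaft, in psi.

3980 psi

Under the same torque, τ_max = 16T/(πd³) is largest where d is smallest — segment AB (d = 22.0 mm).
τ_max = 16·57.30/(π·(0.0220)³) = 2.741×10^7 Pa.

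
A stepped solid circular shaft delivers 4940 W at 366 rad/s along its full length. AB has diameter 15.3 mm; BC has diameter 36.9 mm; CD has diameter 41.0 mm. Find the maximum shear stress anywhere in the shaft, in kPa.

19200 kPa

ω = 366 rad/s, so T = P/ω = 4940 / 366.0 = 13.50 N·m.
Under the same torque, τ_max = 16T/(πd³) is largest where d is smallest — segment AB (d = 15.3 mm).
τ_max = 16·13.50/(π·(0.0153)³) = 1.919×10^7 Pa.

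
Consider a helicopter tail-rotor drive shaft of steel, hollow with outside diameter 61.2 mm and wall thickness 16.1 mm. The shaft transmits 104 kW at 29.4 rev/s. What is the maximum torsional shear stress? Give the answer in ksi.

ω = 2π·29.4 = 184.7 rad/s, so T = P/ω = 104×10³ / 184.7 = 563.0 N·m.
J = π(d_o⁴ − d_i⁴)/32 = π(0.0612⁴ − 0.0290⁴)/32 = 1.308×10^-6 m⁴.
τ_max = T·r/J = 563.0 × 0.0306 / 1.308×10^-6 = 1.317×10^7 Pa.

1.91 ksi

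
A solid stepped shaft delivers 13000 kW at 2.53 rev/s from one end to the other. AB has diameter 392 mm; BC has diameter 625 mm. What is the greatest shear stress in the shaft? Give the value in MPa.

69.1 MPa

ω = 2π·2.53 = 15.90 rad/s, so T = P/ω = 13000×10³ / 15.90 = 817800 N·m.
Under the same torque, τ_max = 16T/(πd³) is largest where d is smallest — segment AB (d = 392 mm).
τ_max = 16·817800/(π·(0.392)³) = 6.914×10^7 Pa.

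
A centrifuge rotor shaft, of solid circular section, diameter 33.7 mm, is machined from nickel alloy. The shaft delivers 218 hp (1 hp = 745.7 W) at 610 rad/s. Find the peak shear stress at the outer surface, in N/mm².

35.5 N/mm²

ω = 610 rad/s, so T = P/ω = 218×745.7 / 610.0 = 266.5 N·m.
J = πd⁴/32 = π(0.0337)⁴/32 = 1.266×10^-7 m⁴.
τ_max = T·r/J = 266.5 × 0.0169 / 1.266×10^-7 = 3.546×10^7 Pa.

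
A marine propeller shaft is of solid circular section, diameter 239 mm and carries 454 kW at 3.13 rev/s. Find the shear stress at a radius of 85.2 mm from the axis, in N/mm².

ω = 2π·3.13 = 19.67 rad/s, so T = P/ω = 454×10³ / 19.67 = 23090 N·m.
J = πd⁴/32 = π(0.239)⁴/32 = 3.203×10^-4 m⁴.
Shear stress varies linearly with radius: τ = T·r/J = 23090 × 0.0852 / 3.203×10^-4 = 6.140×10^6 Pa.

6.14 N/mm²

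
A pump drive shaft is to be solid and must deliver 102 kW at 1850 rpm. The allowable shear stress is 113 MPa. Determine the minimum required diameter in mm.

ω = 2π·1850/60 = 193.7 rad/s, so T = P/ω = 102×10³ / 193.7 = 526.5 N·m.
For a solid shaft τ_max = 16T/(πd³), so d = (16T/(π τ_allow))^(1/3) = (16·526.5/(π·1.13×10^8))^(1/3) = 0.02874 m.

28.7 mm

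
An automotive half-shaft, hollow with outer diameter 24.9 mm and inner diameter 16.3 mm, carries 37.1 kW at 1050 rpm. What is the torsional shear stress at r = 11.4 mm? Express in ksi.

ω = 2π·1050/60 = 110.0 rad/s, so T = P/ω = 37.1×10³ / 110.0 = 337.4 N·m.
J = π(d_o⁴ − d_i⁴)/32 = π(0.0249⁴ − 0.0163⁴)/32 = 3.081×10^-8 m⁴.
Shear stress varies linearly with radius: τ = T·r/J = 337.4 × 0.0114 / 3.081×10^-8 = 1.248×10^8 Pa.

18.1 ksi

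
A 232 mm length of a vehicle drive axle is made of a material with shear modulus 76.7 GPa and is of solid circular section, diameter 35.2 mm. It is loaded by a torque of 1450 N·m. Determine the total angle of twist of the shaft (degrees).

J = πd⁴/32 = π(0.0352)⁴/32 = 1.507×10^-7 m⁴.
θ = T·L/(G·J) = 1450 × 0.232 / (76.7×10⁹ × 1.507×10^-7) = 0.02910 rad.

1.67°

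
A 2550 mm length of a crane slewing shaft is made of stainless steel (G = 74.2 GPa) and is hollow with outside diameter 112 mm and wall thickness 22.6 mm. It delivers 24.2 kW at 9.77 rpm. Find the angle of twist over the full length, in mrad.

60.2 mrad

ω = 2π·9.77/60 = 1.023 rad/s, so T = P/ω = 24.2×10³ / 1.023 = 23650 N·m.
J = π(d_o⁴ − d_i⁴)/32 = π(0.112⁴ − 0.0668⁴)/32 = 1.349×10^-5 m⁴.
θ = T·L/(G·J) = 23650 × 2.55 / (74.2×10⁹ × 1.349×10^-5) = 0.06024 rad.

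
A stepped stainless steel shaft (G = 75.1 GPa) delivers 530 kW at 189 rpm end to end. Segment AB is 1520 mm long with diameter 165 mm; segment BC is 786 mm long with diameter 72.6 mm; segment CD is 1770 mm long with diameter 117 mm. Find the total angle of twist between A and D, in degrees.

ω = 2π·189/60 = 19.79 rad/s, so T = P/ω = 530×10³ / 19.79 = 26780 N·m.
J_AB = π(0.165)⁴/32 = 7.28×10^-5 m⁴; J_BC = π(0.0726)⁴/32 = 2.73×10^-6 m⁴; J_CD = π(0.117)⁴/32 = 1.84×10^-5 m⁴.
θ = (T/G)·Σ L_i/J_i = (26780/75.1×10⁹)·(1.52/7.28×10^-5 + 0.786/2.73×10^-6 + 1.77/1.84×10^-5) = 0.1445 rad.

8.28°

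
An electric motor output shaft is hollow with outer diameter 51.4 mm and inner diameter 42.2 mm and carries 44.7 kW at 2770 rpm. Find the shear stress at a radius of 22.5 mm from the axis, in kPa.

ω = 2π·2770/60 = 290.1 rad/s, so T = P/ω = 44.7×10³ / 290.1 = 154.1 N·m.
J = π(d_o⁴ − d_i⁴)/32 = π(0.0514⁴ − 0.0422⁴)/32 = 3.739×10^-7 m⁴.
Shear stress varies linearly with radius: τ = T·r/J = 154.1 × 0.0225 / 3.739×10^-7 = 9.273×10^6 Pa.

9270 kPa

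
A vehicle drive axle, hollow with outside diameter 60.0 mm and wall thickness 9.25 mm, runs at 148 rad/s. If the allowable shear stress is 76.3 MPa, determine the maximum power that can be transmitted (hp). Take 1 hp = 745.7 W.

J = π(d_o⁴ − d_i⁴)/32 = π(0.0600⁴ − 0.0415⁴)/32 = 9.811×10^-7 m⁴.
T_max = τ_allow·J/r = 7.63×10^7 × 9.811×10^-7 / 0.0300 = 2495 N·m.
ω = 148 rad/s, so P_max = T_max·ω = 3.693×10^5 W.

495 hp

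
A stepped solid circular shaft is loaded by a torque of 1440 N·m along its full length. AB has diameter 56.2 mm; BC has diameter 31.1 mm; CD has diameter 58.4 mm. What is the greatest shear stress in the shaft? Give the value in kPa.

Under the same torque, τ_max = 16T/(πd³) is largest where d is smallest — segment BC (d = 31.1 mm).
τ_max = 16·1440/(π·(0.0311)³) = 2.438×10^8 Pa.

244000 kPa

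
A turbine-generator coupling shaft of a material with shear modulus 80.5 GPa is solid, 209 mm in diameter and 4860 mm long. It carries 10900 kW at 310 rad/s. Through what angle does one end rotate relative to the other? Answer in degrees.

ω = 310 rad/s, so T = P/ω = 10900×10³ / 310.0 = 35160 N·m.
J = πd⁴/32 = π(0.209)⁴/32 = 1.873×10^-4 m⁴.
θ = T·L/(G·J) = 35160 × 4.86 / (80.5×10⁹ × 1.873×10^-4) = 0.01133 rad.

0.649°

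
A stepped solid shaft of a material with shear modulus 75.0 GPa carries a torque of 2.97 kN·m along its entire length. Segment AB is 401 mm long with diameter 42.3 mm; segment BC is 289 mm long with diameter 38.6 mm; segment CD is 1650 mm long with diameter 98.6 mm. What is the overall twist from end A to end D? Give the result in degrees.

6.31°

J_AB = π(0.0423)⁴/32 = 3.14×10^-7 m⁴; J_BC = π(0.0386)⁴/32 = 2.18×10^-7 m⁴; J_CD = π(0.0986)⁴/32 = 9.28×10^-6 m⁴.
θ = (T/G)·Σ L_i/J_i = (2970/75.0×10⁹)·(0.401/3.14×10^-7 + 0.289/2.18×10^-7 + 1.65/9.28×10^-6) = 0.1101 rad.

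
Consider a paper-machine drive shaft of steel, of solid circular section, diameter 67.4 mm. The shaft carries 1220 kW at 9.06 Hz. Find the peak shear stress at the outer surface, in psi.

51700 psi

ω = 2π·9.06 = 56.93 rad/s, so T = P/ω = 1220×10³ / 56.93 = 21430 N·m.
J = πd⁴/32 = π(0.0674)⁴/32 = 2.026×10^-6 m⁴.
τ_max = T·r/J = 21430 × 0.0337 / 2.026×10^-6 = 3.565×10^8 Pa.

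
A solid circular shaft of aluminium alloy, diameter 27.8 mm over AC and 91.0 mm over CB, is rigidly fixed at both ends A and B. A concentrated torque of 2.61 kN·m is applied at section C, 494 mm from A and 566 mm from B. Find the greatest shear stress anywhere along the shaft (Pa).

1.75e7 Pa

Compatibility: T_A·a/J_AC = T_B·b/J_CB with T_A + T_B = T₀.
J_AC = 5.86×10^-8 m⁴, J_CB = 6.73×10^-6 m⁴, so T_A = T₀·(J_AC/a)/((J_AC/a)+(J_CB/b)) = 25.79 N·m, T_B = 2584 N·m.
τ in each portion: τ_AC = 6.11×10^6 Pa, τ_CB = 1.75×10^7 Pa; maximum is in CB.
τ_max = T_CB·r/J = 2584·0.0455/6.73×10^-6 = 1.747×10^7 Pa.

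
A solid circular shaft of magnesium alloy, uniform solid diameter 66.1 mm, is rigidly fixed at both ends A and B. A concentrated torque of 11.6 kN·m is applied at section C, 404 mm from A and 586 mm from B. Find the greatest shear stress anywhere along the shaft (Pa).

1.21e8 Pa

With uniform GJ and both ends fixed, compatibility θ_AC = θ_CB gives T_A·a = T_B·b, together with T_A + T_B = T₀.
T_A = T₀·b/(a+b) = 11600·586/990.0 = 6866 N·m; T_B = 4734 N·m.
τ in each portion: τ_AC = 1.21×10^8 Pa, τ_CB = 8.35×10^7 Pa; maximum is in AC.
τ_max = T_AC·r/J = 6866·0.0330/1.87×10^-6 = 1.211×10^8 Pa.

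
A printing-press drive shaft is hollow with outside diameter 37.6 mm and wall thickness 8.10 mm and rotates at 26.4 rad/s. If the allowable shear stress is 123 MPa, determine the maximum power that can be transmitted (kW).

J = π(d_o⁴ − d_i⁴)/32 = π(0.0376⁴ − 0.0214⁴)/32 = 1.756×10^-7 m⁴.
T_max = τ_allow·J/r = 1.23×10^8 × 1.756×10^-7 / 0.0188 = 1149 N·m.
ω = 26.4 rad/s, so P_max = T_max·ω = 3.034×10^4 W.

30.3 kW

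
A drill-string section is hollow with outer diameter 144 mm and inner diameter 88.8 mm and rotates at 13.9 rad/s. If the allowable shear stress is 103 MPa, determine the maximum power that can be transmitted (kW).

J = π(d_o⁴ − d_i⁴)/32 = π(0.144⁴ − 0.0888⁴)/32 = 3.611×10^-5 m⁴.
T_max = τ_allow·J/r = 1.03×10^8 × 3.611×10^-5 / 0.0720 = 51660 N·m.
ω = 13.9 rad/s, so P_max = T_max·ω = 7.180×10^5 W.

718 kW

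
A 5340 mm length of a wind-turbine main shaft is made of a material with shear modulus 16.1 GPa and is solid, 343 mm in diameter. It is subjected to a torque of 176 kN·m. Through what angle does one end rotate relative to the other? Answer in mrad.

J = πd⁴/32 = π(0.343)⁴/32 = 1.359×10^-3 m⁴.
θ = T·L/(G·J) = 176000 × 5.34 / (16.1×10⁹ × 1.359×10^-3) = 0.04296 rad.

43.0 mrad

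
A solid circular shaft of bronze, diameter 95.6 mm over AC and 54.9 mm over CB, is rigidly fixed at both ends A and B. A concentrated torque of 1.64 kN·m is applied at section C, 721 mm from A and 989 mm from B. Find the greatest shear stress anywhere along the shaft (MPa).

8.86 MPa

Compatibility: T_A·a/J_AC = T_B·b/J_CB with T_A + T_B = T₀.
J_AC = 8.20×10^-6 m⁴, J_CB = 8.92×10^-7 m⁴, so T_A = T₀·(J_AC/a)/((J_AC/a)+(J_CB/b)) = 1520 N·m, T_B = 120.5 N·m.
τ in each portion: τ_AC = 8.86×10^6 Pa, τ_CB = 3.71×10^6 Pa; maximum is in AC.
τ_max = T_AC·r/J = 1520·0.0478/8.20×10^-6 = 8.857×10^6 Pa.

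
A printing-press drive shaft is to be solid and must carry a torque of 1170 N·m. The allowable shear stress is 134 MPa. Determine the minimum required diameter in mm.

35.4 mm

For a solid shaft τ_max = 16T/(πd³), so d = (16T/(π τ_allow))^(1/3) = (16·1170/(π·1.34×10^8))^(1/3) = 0.03543 m.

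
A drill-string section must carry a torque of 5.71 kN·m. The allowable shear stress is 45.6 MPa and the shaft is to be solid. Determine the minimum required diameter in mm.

86.1 mm

For a solid shaft τ_max = 16T/(πd³), so d = (16T/(π τ_allow))^(1/3) = (16·5710/(π·4.56×10^7))^(1/3) = 0.08608 m.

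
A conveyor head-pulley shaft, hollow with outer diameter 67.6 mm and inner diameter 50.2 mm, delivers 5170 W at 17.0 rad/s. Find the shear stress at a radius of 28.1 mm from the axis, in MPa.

5.99 MPa

ω = 17.0 rad/s, so T = P/ω = 5170 / 17.00 = 304.1 N·m.
J = π(d_o⁴ − d_i⁴)/32 = π(0.0676⁴ − 0.0502⁴)/32 = 1.427×10^-6 m⁴.
Shear stress varies linearly with radius: τ = T·r/J = 304.1 × 0.0281 / 1.427×10^-6 = 5.990×10^6 Pa.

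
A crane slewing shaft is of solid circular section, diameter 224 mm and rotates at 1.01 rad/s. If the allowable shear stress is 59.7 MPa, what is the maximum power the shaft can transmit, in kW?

133 kW

J = πd⁴/32 = π(0.224)⁴/32 = 2.472×10^-4 m⁴.
T_max = τ_allow·J/r = 5.97×10^7 × 2.472×10^-4 / 0.112 = 131700 N·m.
ω = 1.01 rad/s, so P_max = T_max·ω = 1.331×10^5 W.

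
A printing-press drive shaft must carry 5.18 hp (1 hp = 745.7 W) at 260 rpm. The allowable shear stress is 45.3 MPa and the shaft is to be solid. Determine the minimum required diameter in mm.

25.2 mm

ω = 2π·260/60 = 27.23 rad/s, so T = P/ω = 5.18×745.7 / 27.23 = 141.9 N·m.
For a solid shaft τ_max = 16T/(πd³), so d = (16T/(π τ_allow))^(1/3) = (16·141.9/(π·4.53×10^7))^(1/3) = 0.02517 m.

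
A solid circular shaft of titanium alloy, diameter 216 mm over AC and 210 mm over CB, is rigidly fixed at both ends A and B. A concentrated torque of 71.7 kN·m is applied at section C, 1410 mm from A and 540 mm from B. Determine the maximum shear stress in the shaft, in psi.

4000 psi

Compatibility: T_A·a/J_AC = T_B·b/J_CB with T_A + T_B = T₀.
J_AC = 2.14×10^-4 m⁴, J_CB = 1.91×10^-4 m⁴, so T_A = T₀·(J_AC/a)/((J_AC/a)+(J_CB/b)) = 21510 N·m, T_B = 50190 N·m.
τ in each portion: τ_AC = 1.09×10^7 Pa, τ_CB = 2.76×10^7 Pa; maximum is in CB.
τ_max = T_CB·r/J = 50190·0.105/1.91×10^-4 = 2.760×10^7 Pa.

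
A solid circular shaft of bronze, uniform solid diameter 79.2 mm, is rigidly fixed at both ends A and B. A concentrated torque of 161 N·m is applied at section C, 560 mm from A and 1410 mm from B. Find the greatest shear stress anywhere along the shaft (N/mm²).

With uniform GJ and both ends fixed, compatibility θ_AC = θ_CB gives T_A·a = T_B·b, together with T_A + T_B = T₀.
T_A = T₀·b/(a+b) = 161.0·1410/1970 = 115.2 N·m; T_B = 45.77 N·m.
τ in each portion: τ_AC = 1.18×10^6 Pa, τ_CB = 4.69×10^5 Pa; maximum is in AC.
τ_max = T_AC·r/J = 115.2·0.0396/3.86×10^-6 = 1.181×10^6 Pa.

1.18 N/mm²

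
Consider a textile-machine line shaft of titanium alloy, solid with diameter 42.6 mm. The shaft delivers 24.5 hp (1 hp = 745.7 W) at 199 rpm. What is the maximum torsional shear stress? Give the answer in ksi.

ω = 2π·199/60 = 20.84 rad/s, so T = P/ω = 24.5×745.7 / 20.84 = 876.7 N·m.
J = πd⁴/32 = π(0.0426)⁴/32 = 3.233×10^-7 m⁴.
τ_max = T·r/J = 876.7 × 0.0213 / 3.233×10^-7 = 5.776×10^7 Pa.

8.38 ksi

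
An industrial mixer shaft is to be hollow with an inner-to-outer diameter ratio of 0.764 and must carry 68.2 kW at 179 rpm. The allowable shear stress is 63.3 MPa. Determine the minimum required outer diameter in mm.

ω = 2π·179/60 = 18.74 rad/s, so T = P/ω = 68.2×10³ / 18.74 = 3638 N·m.
For a hollow shaft with d_i/d_o = 0.764: τ_max = 16T/(π d_o³ (1−k⁴)), so d_o = [16T/(π τ_allow (1−k⁴))]^(1/3) = [16·3638/(π·6.33×10^7·0.6593)]^(1/3) = 0.07629 m.

76.3 mm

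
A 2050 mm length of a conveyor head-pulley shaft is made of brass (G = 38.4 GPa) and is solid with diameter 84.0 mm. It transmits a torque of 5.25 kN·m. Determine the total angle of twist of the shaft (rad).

0.0573 rad

J = πd⁴/32 = π(0.0840)⁴/32 = 4.888×10^-6 m⁴.
θ = T·L/(G·J) = 5250 × 2.05 / (38.4×10⁹ × 4.888×10^-6) = 0.05734 rad.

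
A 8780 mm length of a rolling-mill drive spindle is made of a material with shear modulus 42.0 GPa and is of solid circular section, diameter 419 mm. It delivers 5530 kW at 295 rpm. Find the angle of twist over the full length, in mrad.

12.4 mrad

ω = 2π·295/60 = 30.89 rad/s, so T = P/ω = 5530×10³ / 30.89 = 179000 N·m.
J = πd⁴/32 = π(0.419)⁴/32 = 3.026×10^-3 m⁴.
θ = T·L/(G·J) = 179000 × 8.78 / (42.0×10⁹ × 3.026×10^-3) = 0.01237 rad.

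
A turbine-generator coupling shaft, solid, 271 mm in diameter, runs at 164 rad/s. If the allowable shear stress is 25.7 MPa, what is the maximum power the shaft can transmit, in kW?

16500 kW

J = πd⁴/32 = π(0.271)⁴/32 = 5.295×10^-4 m⁴.
T_max = τ_allow·J/r = 2.57×10^7 × 5.295×10^-4 / 0.136 = 100400 N·m.
ω = 164 rad/s, so P_max = T_max·ω = 1.647×10^7 W.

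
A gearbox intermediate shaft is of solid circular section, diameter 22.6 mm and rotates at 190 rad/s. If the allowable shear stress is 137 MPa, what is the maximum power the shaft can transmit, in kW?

59.0 kW

J = πd⁴/32 = π(0.0226)⁴/32 = 2.561×10^-8 m⁴.
T_max = τ_allow·J/r = 1.37×10^8 × 2.561×10^-8 / 0.0113 = 310.5 N·m.
ω = 190 rad/s, so P_max = T_max·ω = 5.900×10^4 W.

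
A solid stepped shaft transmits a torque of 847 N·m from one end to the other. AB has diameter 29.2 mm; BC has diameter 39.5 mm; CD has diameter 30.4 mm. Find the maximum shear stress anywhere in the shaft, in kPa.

173000 kPa

Under the same torque, τ_max = 16T/(πd³) is largest where d is smallest — segment AB (d = 29.2 mm).
τ_max = 16·847.0/(π·(0.0292)³) = 1.733×10^8 Pa.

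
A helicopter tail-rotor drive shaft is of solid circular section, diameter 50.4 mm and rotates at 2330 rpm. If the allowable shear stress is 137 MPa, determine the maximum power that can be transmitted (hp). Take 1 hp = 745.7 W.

1130 hp

J = πd⁴/32 = π(0.0504)⁴/32 = 6.335×10^-7 m⁴.
T_max = τ_allow·J/r = 1.37×10^8 × 6.335×10^-7 / 0.0252 = 3444 N·m.
ω = 2π·2330/60 = 244.0 rad/s, so P_max = T_max·ω = 8.403×10^5 W.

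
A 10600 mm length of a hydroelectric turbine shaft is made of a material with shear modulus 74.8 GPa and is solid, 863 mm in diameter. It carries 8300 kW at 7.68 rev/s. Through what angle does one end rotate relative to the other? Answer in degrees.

0.0256°

ω = 2π·7.68 = 48.25 rad/s, so T = P/ω = 8300×10³ / 48.25 = 172000 N·m.
J = πd⁴/32 = π(0.863)⁴/32 = 0.05446 m⁴.
θ = T·L/(G·J) = 172000 × 10.6 / (74.8×10⁹ × 0.05446) = 4.476×10^-4 rad.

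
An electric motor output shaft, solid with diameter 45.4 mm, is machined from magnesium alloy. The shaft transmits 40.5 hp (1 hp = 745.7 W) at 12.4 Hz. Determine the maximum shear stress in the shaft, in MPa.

21.1 MPa

ω = 2π·12.4 = 77.91 rad/s, so T = P/ω = 40.5×745.7 / 77.91 = 387.6 N·m.
J = πd⁴/32 = π(0.0454)⁴/32 = 4.171×10^-7 m⁴.
τ_max = T·r/J = 387.6 × 0.0227 / 4.171×10^-7 = 2.110×10^7 Pa.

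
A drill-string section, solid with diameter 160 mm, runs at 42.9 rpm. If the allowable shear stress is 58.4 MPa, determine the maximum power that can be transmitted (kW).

J = πd⁴/32 = π(0.160)⁴/32 = 6.434×10^-5 m⁴.
T_max = τ_allow·J/r = 5.84×10^7 × 6.434×10^-5 / 0.0800 = 46970 N·m.
ω = 2π·42.9/60 = 4.492 rad/s, so P_max = T_max·ω = 2.110×10^5 W.

211 kW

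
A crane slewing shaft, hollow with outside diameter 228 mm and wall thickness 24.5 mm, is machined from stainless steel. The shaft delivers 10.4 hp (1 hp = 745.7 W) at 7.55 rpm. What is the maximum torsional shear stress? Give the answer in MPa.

6.80 MPa

ω = 2π·7.55/60 = 0.7906 rad/s, so T = P/ω = 10.4×745.7 / 0.7906 = 9809 N·m.
J = π(d_o⁴ − d_i⁴)/32 = π(0.228⁴ − 0.179⁴)/32 = 1.645×10^-4 m⁴.
τ_max = T·r/J = 9809 × 0.114 / 1.645×10^-4 = 6.797×10^6 Pa.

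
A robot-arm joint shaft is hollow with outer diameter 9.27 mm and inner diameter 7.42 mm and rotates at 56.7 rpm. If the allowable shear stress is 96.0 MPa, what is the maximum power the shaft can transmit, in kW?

0.0526 kW

J = π(d_o⁴ − d_i⁴)/32 = π(0.00927⁴ − 0.00742⁴)/32 = 4.274×10^-10 m⁴.
T_max = τ_allow·J/r = 9.60×10^7 × 4.274×10^-10 / 0.00463 = 8.852 N·m.
ω = 2π·56.7/60 = 5.938 rad/s, so P_max = T_max·ω = 52.56 W.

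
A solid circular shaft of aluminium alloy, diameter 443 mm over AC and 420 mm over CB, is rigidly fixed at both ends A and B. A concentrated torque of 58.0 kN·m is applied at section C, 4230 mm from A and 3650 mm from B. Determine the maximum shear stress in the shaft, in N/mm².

Compatibility: T_A·a/J_AC = T_B·b/J_CB with T_A + T_B = T₀.
J_AC = 3.78×10^-3 m⁴, J_CB = 3.05×10^-3 m⁴, so T_A = T₀·(J_AC/a)/((J_AC/a)+(J_CB/b)) = 29950 N·m, T_B = 28050 N·m.
τ in each portion: τ_AC = 1.75×10^6 Pa, τ_CB = 1.93×10^6 Pa; maximum is in CB.
τ_max = T_CB·r/J = 28050·0.210/3.05×10^-3 = 1.928×10^6 Pa.

1.93 N/mm²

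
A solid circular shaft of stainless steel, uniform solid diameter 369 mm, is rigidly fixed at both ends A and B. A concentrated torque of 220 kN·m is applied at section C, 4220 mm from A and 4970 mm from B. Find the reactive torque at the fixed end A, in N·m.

With uniform GJ and both ends fixed, compatibility θ_AC = θ_CB gives T_A·a = T_B·b, together with T_A + T_B = T₀.
T_A = T₀·b/(a+b) = 220000·4970/9190 = 119000 N·m; T_B = 101000 N·m.

119000 N·m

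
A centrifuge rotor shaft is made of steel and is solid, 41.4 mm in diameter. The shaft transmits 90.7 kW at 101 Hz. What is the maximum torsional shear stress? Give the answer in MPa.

10.3 MPa

ω = 2π·101 = 634.6 rad/s, so T = P/ω = 90.7×10³ / 634.6 = 142.9 N·m.
J = πd⁴/32 = π(0.0414)⁴/32 = 2.884×10^-7 m⁴.
τ_max = T·r/J = 142.9 × 0.0207 / 2.884×10^-7 = 1.026×10^7 Pa.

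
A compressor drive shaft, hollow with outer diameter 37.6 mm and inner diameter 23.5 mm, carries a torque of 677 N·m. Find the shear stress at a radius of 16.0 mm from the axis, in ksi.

J = π(d_o⁴ − d_i⁴)/32 = π(0.0376⁴ − 0.0235⁴)/32 = 1.663×10^-7 m⁴.
Shear stress varies linearly with radius: τ = T·r/J = 677.0 × 0.0160 / 1.663×10^-7 = 6.514×10^7 Pa.

9.45 ksi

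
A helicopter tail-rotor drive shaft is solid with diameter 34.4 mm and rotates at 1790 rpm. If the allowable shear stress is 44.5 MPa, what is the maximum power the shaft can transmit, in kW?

66.7 kW

J = πd⁴/32 = π(0.0344)⁴/32 = 1.375×10^-7 m⁴.
T_max = τ_allow·J/r = 4.45×10^7 × 1.375×10^-7 / 0.0172 = 355.7 N·m.
ω = 2π·1790/60 = 187.4 rad/s, so P_max = T_max·ω = 6.667×10^4 W.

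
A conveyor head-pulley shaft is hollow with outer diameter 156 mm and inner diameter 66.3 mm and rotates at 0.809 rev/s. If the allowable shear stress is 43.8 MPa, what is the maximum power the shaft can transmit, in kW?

J = π(d_o⁴ − d_i⁴)/32 = π(0.156⁴ − 0.0663⁴)/32 = 5.625×10^-5 m⁴.
T_max = τ_allow·J/r = 4.38×10^7 × 5.625×10^-5 / 0.0780 = 31580 N·m.
ω = 2π·0.809 = 5.083 rad/s, so P_max = T_max·ω = 1.605×10^5 W.

161 kW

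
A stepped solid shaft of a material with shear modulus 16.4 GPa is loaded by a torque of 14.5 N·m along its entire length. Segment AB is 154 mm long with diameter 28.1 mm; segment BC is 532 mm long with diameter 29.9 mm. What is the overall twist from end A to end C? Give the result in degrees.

0.471°

J_AB = π(0.0281)⁴/32 = 6.12×10^-8 m⁴; J_BC = π(0.0299)⁴/32 = 7.85×10^-8 m⁴.
θ = (T/G)·Σ L_i/J_i = (14.50/16.4×10⁹)·(0.154/6.12×10^-8 + 0.532/7.85×10^-8) = 8.219×10^-3 rad.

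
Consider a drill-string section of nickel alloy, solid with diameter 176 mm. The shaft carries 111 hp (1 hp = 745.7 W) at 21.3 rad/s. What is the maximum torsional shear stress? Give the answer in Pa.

3.63e6 Pa

ω = 21.3 rad/s, so T = P/ω = 111×745.7 / 21.30 = 3886 N·m.
J = πd⁴/32 = π(0.176)⁴/32 = 9.420×10^-5 m⁴.
τ_max = T·r/J = 3886 × 0.0880 / 9.420×10^-5 = 3.630×10^6 Pa.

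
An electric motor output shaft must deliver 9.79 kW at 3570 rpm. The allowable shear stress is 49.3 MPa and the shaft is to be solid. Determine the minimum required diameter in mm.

ω = 2π·3570/60 = 373.8 rad/s, so T = P/ω = 9.79×10³ / 373.8 = 26.19 N·m.
For a solid shaft τ_max = 16T/(πd³), so d = (16T/(π τ_allow))^(1/3) = (16·26.19/(π·4.93×10^7))^(1/3) = 0.01393 m.

13.9 mm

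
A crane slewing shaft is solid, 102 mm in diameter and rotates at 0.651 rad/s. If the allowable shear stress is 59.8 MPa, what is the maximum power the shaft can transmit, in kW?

J = πd⁴/32 = π(0.102)⁴/32 = 1.063×10^-5 m⁴.
T_max = τ_allow·J/r = 5.98×10^7 × 1.063×10^-5 / 0.0510 = 12460 N·m.
ω = 0.651 rad/s, so P_max = T_max·ω = 8112 W.

8.11 kW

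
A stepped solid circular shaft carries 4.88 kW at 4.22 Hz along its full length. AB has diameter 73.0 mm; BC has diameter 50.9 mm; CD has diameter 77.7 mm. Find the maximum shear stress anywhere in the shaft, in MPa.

7.11 MPa

ω = 2π·4.22 = 26.52 rad/s, so T = P/ω = 4.88×10³ / 26.52 = 184.0 N·m.
Under the same torque, τ_max = 16T/(πd³) is largest where d is smallest — segment BC (d = 50.9 mm).
τ_max = 16·184.0/(π·(0.0509)³) = 7.108×10^6 Pa.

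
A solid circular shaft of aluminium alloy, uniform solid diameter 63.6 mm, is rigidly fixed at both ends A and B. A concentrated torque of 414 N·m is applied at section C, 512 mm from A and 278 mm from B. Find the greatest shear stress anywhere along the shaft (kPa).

5310 kPa

With uniform GJ and both ends fixed, compatibility θ_AC = θ_CB gives T_A·a = T_B·b, together with T_A + T_B = T₀.
T_A = T₀·b/(a+b) = 414.0·278/790.0 = 145.7 N·m; T_B = 268.3 N·m.
τ in each portion: τ_AC = 2.88×10^6 Pa, τ_CB = 5.31×10^6 Pa; maximum is in CB.
τ_max = T_CB·r/J = 268.3·0.0318/1.61×10^-6 = 5.312×10^6 Pa.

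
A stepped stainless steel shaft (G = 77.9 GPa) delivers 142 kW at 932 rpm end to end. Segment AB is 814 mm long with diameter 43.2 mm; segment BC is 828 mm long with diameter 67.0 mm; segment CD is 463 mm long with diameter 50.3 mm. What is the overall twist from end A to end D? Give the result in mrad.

66.0 mrad

ω = 2π·932/60 = 97.60 rad/s, so T = P/ω = 142×10³ / 97.60 = 1455 N·m.
J_AB = π(0.0432)⁴/32 = 3.42×10^-7 m⁴; J_BC = π(0.0670)⁴/32 = 1.98×10^-6 m⁴; J_CD = π(0.0503)⁴/32 = 6.28×10^-7 m⁴.
θ = (T/G)·Σ L_i/J_i = (1455/77.9×10⁹)·(0.814/3.42×10^-7 + 0.828/1.98×10^-6 + 0.463/6.28×10^-7) = 0.06604 rad.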